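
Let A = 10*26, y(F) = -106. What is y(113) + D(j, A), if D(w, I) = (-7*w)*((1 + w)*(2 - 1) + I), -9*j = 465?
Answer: 680426/9 ≈ 75603.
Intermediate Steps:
j = -155/3 (j = -⅑*465 = -155/3 ≈ -51.667)
A = 260
D(w, I) = -7*w*(1 + I + w) (D(w, I) = (-7*w)*((1 + w)*1 + I) = (-7*w)*((1 + w) + I) = (-7*w)*(1 + I + w) = -7*w*(1 + I + w))
y(113) + D(j, A) = -106 - 7*(-155/3)*(1 + 260 - 155/3) = -106 - 7*(-155/3)*628/3 = -106 + 681380/9 = 680426/9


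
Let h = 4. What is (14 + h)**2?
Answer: 324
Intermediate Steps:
(14 + h)**2 = (14 + 4)**2 = 18**2 = 324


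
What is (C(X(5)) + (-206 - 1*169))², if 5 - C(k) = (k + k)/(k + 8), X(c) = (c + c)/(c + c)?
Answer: 11102224/81 ≈ 1.3706e+5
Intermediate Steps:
X(c) = 1 (X(c) = (2*c)/((2*c)) = (2*c)*(1/(2*c)) = 1)
C(k) = 5 - 2*k/(8 + k) (C(k) = 5 - (k + k)/(k + 8) = 5 - 2*k/(8 + k))
(C(X(5)) + (-206 - 1*169))² = ((40 + 3*1)/(8 + 1) + (-206 - 1*169))² = ((40 + 3)/9 + (-206 - 169))² = ((⅑)*43 - 375)² = (43/9 - 375)² = (-3332/9)² = 11102224/81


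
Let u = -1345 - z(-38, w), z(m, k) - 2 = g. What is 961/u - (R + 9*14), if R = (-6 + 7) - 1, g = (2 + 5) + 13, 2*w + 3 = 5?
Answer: -173203/1367 ≈ -126.70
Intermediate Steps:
w = 1 (w = -3/2 + (½)*5 = -3/2 + 5/2 = 1)
g = 20 (g = 7 + 13 = 20)
z(m, k) = 22 (z(m, k) = 2 + 20 = 22)
R = 0 (R = 1 - 1 = 0)
u = -1367 (u = -1345 - 1*22 = -1345 - 22 = -1367)
961/u - (R + 9*14) = 961/(-1367) - (0 + 9*14) = 961*(-1/1367) - (0 + 126) = -961/1367 - 1*126 = -961/1367 - 126 = -173203/1367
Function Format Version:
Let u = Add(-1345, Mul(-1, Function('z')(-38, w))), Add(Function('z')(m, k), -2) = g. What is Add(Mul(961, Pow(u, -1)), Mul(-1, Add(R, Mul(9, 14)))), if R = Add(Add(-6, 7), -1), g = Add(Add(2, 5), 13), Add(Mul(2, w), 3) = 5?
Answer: Rational(-173203, 1367) ≈ -126.70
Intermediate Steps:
w = 1 (w = Add(Rational(-3, 2), Mul(Rational(1, 2), 5)) = Add(Rational(-3, 2), Rational(5, 2)) = 1)
g = 20 (g = Add(7, 13) = 20)
Function('z')(m, k) = 22 (Function('z')(m, k) = Add(2, 20) = 22)
R = 0 (R = Add(1, -1) = 0)
u = -1367 (u = Add(-1345, Mul(-1, 22)) = Add(-1345, -22) = -1367)
Add(Mul(961, Pow(u, -1)), Mul(-1, Add(R, Mul(9, 14)))) = Add(Mul(961, Pow(-1367, -1)), Mul(-1, Add(0, Mul(9, 14)))) = Add(Mul(961, Rational(-1, 1367)), Mul(-1, Add(0, 126))) = Add(Rational(-961, 1367), Mul(-1, 126)) = Add(Rational(-961, 1367), -126) = Rational(-173203, 1367)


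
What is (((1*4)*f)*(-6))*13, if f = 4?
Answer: -1248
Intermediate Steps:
(((1*4)*f)*(-6))*13 = (((1*4)*4)*(-6))*13 = ((4*4)*(-6))*13 = (16*(-6))*13 = -96*13 = -1248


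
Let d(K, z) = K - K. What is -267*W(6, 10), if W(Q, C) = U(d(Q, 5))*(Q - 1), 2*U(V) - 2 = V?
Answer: -1335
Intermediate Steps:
d(K, z) = 0
U(V) = 1 + V/2
W(Q, C) = -1 + Q (W(Q, C) = (1 + (1/2)*0)*(Q - 1) = (1 + 0)*(-1 + Q) = 1*(-1 + Q) = -1 + Q)
-267*W(6, 10) = -267*(-1 + 6) = -267*5 = -1335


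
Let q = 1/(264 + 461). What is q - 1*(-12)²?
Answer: -104399/725 ≈ -144.00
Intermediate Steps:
q = 1/725 ≈ 0.0013793
q - 1*(-12)² = 1/725 - 1*(-12)² = 1/725 - 1*144 = 1/725 - 144 = -104399/725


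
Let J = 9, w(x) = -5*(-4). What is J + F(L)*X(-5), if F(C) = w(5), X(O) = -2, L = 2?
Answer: -31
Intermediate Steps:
w(x) = 20
F(C) = 20
J + F(L)*X(-5) = 9 + 20*(-2) = 9 - 40 = -31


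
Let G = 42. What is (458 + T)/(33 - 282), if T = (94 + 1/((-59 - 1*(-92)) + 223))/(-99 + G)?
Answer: -6659071/3633408 ≈ -1.8327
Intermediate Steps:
T = -24065/14592 (T = (94 + 1/((-59 - 1*(-92)) + 223))/(-99 + 42) = (94 + 1/((-59 + 92) + 223))/(-57) = (94 + 1/(33 + 223))*(-1/57) = (94 + 1/256)*(-1/57) = (24065/256)*(-1/57) = -24065/14592 ≈ -1.6492)
(458 + T)/(33 - 282) = (458 - 24065/14592)/(33 - 282) = (6659071/14592)/(-249) = (6659071/14592)*(-1/249) = -6659071/3633408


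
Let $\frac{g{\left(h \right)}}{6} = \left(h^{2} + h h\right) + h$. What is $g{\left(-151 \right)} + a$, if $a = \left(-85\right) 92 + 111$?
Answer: $264997$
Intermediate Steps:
$g{\left(h \right)} = 6 h + 12 h^{2}$ ($g{\left(h \right)} = 6 \left(\left(h^{2} + h h\right) + h\right) = 6 \left(\left(h^{2} + h^{2}\right) + h\right) = 6 \left(2 h^{2} + h\right) = 6 \left(h + 2 h^{2}\right) = 6 h + 12 h^{2}$)
$a = -7709$ ($a = -7820 + 111 = -7709$)
$g{\left(-151 \right)} + a = 6 \left(-151\right) \left(1 + 2 \left(-151\right)\right) - 7709 = 6 \left(-151\right) \left(1 - 302\right) - 7709 = 6 \left(-151\right) \left(-301\right) - 7709 = 272706 - 7709 = 264997$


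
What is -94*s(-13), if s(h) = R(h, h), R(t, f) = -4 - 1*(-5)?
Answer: -94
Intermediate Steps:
R(t, f) = 1 (R(t, f) = -4 + 5 = 1)
s(h) = 1
-94*s(-13) = -94*1 = -94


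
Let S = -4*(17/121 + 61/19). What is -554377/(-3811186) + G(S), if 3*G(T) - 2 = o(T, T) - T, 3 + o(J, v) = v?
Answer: -2148055/11433558 ≈ -0.18787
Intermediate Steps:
S = -30816/2299 (S = -4*(17*(1/121) + 61*(1/19)) = -4*(17/121 + 61/19) = -4*7704/2299 = -30816/2299 ≈ -13.404)
o(J, v) = -3 + v
G(T) = -⅓ (G(T) = ⅔ + ((-3 + T) - T)/3 = ⅔ + (⅓)*(-3) = ⅔ - 1 = -⅓)
-554377/(-3811186) + G(S) = -554377/(-3811186) - ⅓ = -554377*(-1/3811186) - ⅓ = 554377/3811186 - ⅓ = -2148055/11433558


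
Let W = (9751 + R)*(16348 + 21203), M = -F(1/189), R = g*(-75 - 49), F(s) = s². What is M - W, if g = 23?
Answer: -9254037610630/35721 ≈ -2.5906e+8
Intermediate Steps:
R = -2852 (R = 23*(-75 - 49) = 23*(-124) = -2852)
M = -1/35721 (M = -(1/189)² = -1*1/35721 = -1/35721 ≈ -2.7995e-5)
W = 259064349 (W = (9751 - 2852)*(16348 + 21203) = 6899*37551 = 259064349)
M - W = -1/35721 - 1*259064349 = -1/35721 - 259064349 = -9254037610630/35721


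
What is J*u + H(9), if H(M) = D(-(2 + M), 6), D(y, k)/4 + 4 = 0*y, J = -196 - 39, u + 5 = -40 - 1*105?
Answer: 35234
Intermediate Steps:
u = -150 (u = -5 + (-40 - 1*105) = -5 + (-40 - 105) = -5 - 145 = -150)
J = -235
D(y, k) = -16 (D(y, k) = -16 + 4*(0*y) = -16 + 4*0 = -16 + 0 = -16)
H(M) = -16
J*u + H(9) = -235*(-150) - 16 = 35250 - 16 = 35234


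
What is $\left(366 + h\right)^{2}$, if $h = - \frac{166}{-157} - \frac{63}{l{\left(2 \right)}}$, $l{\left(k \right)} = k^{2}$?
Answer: $\frac{48673625641}{394384} \approx 1.2342 \cdot 10^{5}$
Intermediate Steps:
$h = - \frac{9227}{628}$ ($h = - \frac{166}{-157} - \frac{63}{2^{2}} = \left(-166\right) \left(- \frac{1}{157}\right) - \frac{63}{4} = \frac{166}{157} - \frac{63}{4} = - \frac{9227}{628} \approx -14.693$)
$\left(366 + h\right)^{2} = \left(366 - \frac{9227}{628}\right)^{2} = \left(\frac{220621}{628}\right)^{2} = \frac{48673625641}{394384}$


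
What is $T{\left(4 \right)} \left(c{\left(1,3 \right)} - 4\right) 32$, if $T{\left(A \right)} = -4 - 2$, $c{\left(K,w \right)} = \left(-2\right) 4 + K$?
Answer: $2112$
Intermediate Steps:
$c{\left(K,w \right)} = -8 + K$
$T{\left(A \right)} = -6$ ($T{\left(A \right)} = -4 - 2 = -6$)
$T{\left(4 \right)} \left(c{\left(1,3 \right)} - 4\right) 32 = - 6 \left(\left(-8 + 1\right) - 4\right) 32 = - 6 \left(-7 - 4\right) 32 = - 6 \left(\left(-11\right) 32\right) = \left(-6\right) \left(-352\right) = 2112$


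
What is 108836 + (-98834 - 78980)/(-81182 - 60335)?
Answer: 15402322026/141517 ≈ 1.0884e+5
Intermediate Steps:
108836 + (-98834 - 78980)/(-81182 - 60335) = 108836 - 177814/(-141517) = 108836 - 177814*(-1/141517) = 108836 + 177814/141517 = 15402322026/141517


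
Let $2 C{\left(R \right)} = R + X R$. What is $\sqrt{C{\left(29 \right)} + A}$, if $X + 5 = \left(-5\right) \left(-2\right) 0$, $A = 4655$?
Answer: $\sqrt{4597} \approx 67.801$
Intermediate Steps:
$X = -5$ ($X = -5 + \left(-5\right) \left(-2\right) 0 = -5 + 10 \cdot 0 = -5 + 0 = -5$)
$C{\left(R \right)} = - 2 R$ ($C{\left(R \right)} = \frac{R - 5 R}{2} = \frac{\left(-4\right) R}{2} = - 2 R$)
$\sqrt{C{\left(29 \right)} + A} = \sqrt{\left(-2\right) 29 + 4655} = \sqrt{-58 + 4655} = \sqrt{4597}$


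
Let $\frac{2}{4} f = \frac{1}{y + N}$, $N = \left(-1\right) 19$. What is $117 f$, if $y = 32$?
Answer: $18$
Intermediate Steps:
$N = -19$
$f = \frac{2}{13}$ ($f = \frac{2}{32 - 19} = \frac{2}{13} \approx 0.15385$)
$117 f = 117 \cdot \frac{2}{13} = 18$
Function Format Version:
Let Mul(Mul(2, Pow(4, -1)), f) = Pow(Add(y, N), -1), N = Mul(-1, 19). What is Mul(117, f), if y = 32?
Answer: 18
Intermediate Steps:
N = -19
f = Rational(2, 13) (f = Mul(2, Pow(Add(32, -19), -1)) = Mul(2, Pow(13, -1)) = Mul(2, Rational(1, 13)) = Rational(2, 13) ≈ 0.15385)
Mul(117, f) = Mul(117, Rational(2, 13)) = 18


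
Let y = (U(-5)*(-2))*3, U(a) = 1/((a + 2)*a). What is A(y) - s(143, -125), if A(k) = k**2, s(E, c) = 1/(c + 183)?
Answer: 207/1450 ≈ 0.14276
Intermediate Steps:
U(a) = 1/(a*(2 + a)) (U(a) = 1/((2 + a)*a) = 1/(a*(2 + a)))
s(E, c) = 1/(183 + c)
y = -2/5 (y = ((1/((-5)*(2 - 5)))*(-2))*3 = (-1/5/(-3)*(-2))*3 = (-1/5*(-1/3)*(-2))*3 = ((1/15)*(-2))*3 = -2/15*3 = -2/5 ≈ -0.40000)
A(y) - s(143, -125) = (-2/5)**2 - 1/(183 - 125) = 4/25 - 1/58 = 207/1450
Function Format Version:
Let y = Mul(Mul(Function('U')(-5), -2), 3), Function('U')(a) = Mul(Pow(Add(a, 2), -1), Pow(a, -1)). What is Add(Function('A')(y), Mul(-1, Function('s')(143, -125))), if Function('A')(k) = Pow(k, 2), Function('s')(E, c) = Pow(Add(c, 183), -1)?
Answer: Rational(207, 1450) ≈ 0.14276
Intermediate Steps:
Function('U')(a) = Mul(Pow(a, -1), Pow(Add(2, a), -1)) (Function('U')(a) = Mul(Pow(Add(2, a), -1), Pow(a, -1)) = Mul(Pow(a, -1), Pow(Add(2, a), -1)))
Function('s')(E, c) = Pow(Add(183, c), -1)
y = Rational(-2, 5) (y = Mul(Mul(Mul(Pow(-5, -1), Pow(Add(2, -5), -1)), -2), 3) = Mul(Mul(Mul(Rational(-1, 5), Pow(-3, -1)), -2), 3) = Mul(Mul(Mul(Rational(-1, 5), Rational(-1, 3)), -2), 3) = Mul(Mul(Rational(1, 15), -2), 3) = Mul(Rational(-2, 15), 3) = Rational(-2, 5) ≈ -0.40000)
Add(Function('A')(y), Mul(-1, Function('s')(143, -125))) = Add(Pow(Rational(-2, 5), 2), Mul(-1, Pow(Add(183, -125), -1))) = Add(Rational(4, 25), Mul(-1, Pow(58, -1))) = Add(Rational(4, 25), Mul(-1, Rational(1, 58))) = Add(Rational(4, 25), Rational(-1, 58)) = Rational(207, 1450)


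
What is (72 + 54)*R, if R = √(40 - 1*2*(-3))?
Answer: 126*√46 ≈ 854.57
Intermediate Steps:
R = √46 (R = √(40 - 2*(-3)) = √(40 + 6) = √46 ≈ 6.7823)
(72 + 54)*R = (72 + 54)*√46 = 126*√46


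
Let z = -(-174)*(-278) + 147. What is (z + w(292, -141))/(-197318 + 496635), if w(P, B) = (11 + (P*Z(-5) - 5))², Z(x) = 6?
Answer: 3042339/299317 ≈ 10.164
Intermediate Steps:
z = -48225 (z = -174*278 + 147 = -48372 + 147 = -48225)
w(P, B) = (6 + 6*P)² (w(P, B) = (11 + (P*6 - 5))² = (11 + (6*P - 5))² = (11 + (-5 + 6*P))² = (6 + 6*P)²)
(z + w(292, -141))/(-197318 + 496635) = (-48225 + 36*(1 + 292)²)/(-197318 + 496635) = (-48225 + 36*293²)/299317 = (-48225 + 36*85849)*(1/299317) = (-48225 + 3090564)*(1/299317) = 3042339*(1/299317) = 3042339/299317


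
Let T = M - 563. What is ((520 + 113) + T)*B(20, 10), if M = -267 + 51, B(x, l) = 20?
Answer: -2920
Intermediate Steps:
M = -216
T = -779 (T = -216 - 563 = -779)
((520 + 113) + T)*B(20, 10) = ((520 + 113) - 779)*20 = (633 - 779)*20 = -146*20 = -2920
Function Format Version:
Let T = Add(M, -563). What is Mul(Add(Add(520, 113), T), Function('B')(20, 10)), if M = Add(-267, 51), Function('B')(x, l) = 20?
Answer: -2920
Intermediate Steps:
M = -216
T = -779 (T = Add(-216, -563) = -779)
Mul(Add(Add(520, 113), T), Function('B')(20, 10)) = Mul(Add(Add(520, 113), -779), 20) = Mul(Add(633, -779), 20) = Mul(-146, 20) = -2920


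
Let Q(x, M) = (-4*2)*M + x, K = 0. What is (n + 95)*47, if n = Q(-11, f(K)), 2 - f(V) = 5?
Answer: 5076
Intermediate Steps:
f(V) = -3 (f(V) = 2 - 1*5 = 2 - 5 = -3)
Q(x, M) = x - 8*M (Q(x, M) = -8*M + x = x - 8*M)
n = 13 (n = -11 - 8*(-3) = -11 + 24 = 13)
(n + 95)*47 = (13 + 95)*47 = 108*47 = 5076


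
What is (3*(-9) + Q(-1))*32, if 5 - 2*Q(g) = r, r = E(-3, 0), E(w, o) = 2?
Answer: -816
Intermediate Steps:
r = 2
Q(g) = 3/2 (Q(g) = 5/2 - ½*2 = 5/2 - 1 = 3/2)
(3*(-9) + Q(-1))*32 = (3*(-9) + 3/2)*32 = (-27 + 3/2)*32 = -51/2*32 = -816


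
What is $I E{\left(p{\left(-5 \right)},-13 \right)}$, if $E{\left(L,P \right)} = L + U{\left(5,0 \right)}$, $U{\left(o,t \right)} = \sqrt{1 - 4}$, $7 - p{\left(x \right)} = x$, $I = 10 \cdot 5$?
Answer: $600 + 50 i \sqrt{3} \approx 600.0 + 86.603 i$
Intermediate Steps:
$I = 50$
$p{\left(x \right)} = 7 - x$
$U{\left(o,t \right)} = i \sqrt{3}$ ($U{\left(o,t \right)} = \sqrt{-3} = i \sqrt{3}$)
$E{\left(L,P \right)} = L + i \sqrt{3}$
$I E{\left(p{\left(-5 \right)},-13 \right)} = 50 \left(\left(7 - -5\right) + i \sqrt{3}\right) = 50 \left(\left(7 + 5\right) + i \sqrt{3}\right) = 50 \left(12 + i \sqrt{3}\right) = 600 + 50 i \sqrt{3}$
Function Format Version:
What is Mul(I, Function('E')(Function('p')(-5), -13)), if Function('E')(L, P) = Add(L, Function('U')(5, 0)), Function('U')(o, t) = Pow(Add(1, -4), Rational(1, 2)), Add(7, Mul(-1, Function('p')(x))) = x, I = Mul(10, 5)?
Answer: Add(600, Mul(50, I, Pow(3, Rational(1, 2)))) ≈ Add(600.00, Mul(86.603, I))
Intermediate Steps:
I = 50
Function('p')(x) = Add(7, Mul(-1, x))
Function('U')(o, t) = Mul(I, Pow(3, Rational(1, 2))) (Function('U')(o, t) = Pow(-3, Rational(1, 2)) = Mul(I, Pow(3, Rational(1, 2))))
Function('E')(L, P) = Add(L, Mul(I, Pow(3, Rational(1, 2))))
Mul(I, Function('E')(Function('p')(-5), -13)) = Mul(50, Add(Add(7, Mul(-1, -5)), Mul(I, Pow(3, Rational(1, 2))))) = Mul(50, Add(Add(7, 5), Mul(I, Pow(3, Rational(1, 2))))) = Mul(50, Add(12, Mul(I, Pow(3, Rational(1, 2))))) = Add(600, Mul(50, I, Pow(3, Rational(1, 2))))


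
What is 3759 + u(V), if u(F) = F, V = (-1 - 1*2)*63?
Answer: 3570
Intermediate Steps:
V = -189 (V = (-1 - 2)*63 = -3*63 = -189)
3759 + u(V) = 3759 - 189 = 3570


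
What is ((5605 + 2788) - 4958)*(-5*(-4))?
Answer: 68700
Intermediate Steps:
((5605 + 2788) - 4958)*(-5*(-4)) = (8393 - 4958)*20 = 3435*20 = 68700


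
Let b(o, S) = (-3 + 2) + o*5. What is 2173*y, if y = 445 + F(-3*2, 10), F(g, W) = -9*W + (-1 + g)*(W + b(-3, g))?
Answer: 862681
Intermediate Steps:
b(o, S) = -1 + 5*o
F(g, W) = -9*W + (-1 + g)*(-16 + W) (F(g, W) = -9*W + (-1 + g)*(W + (-1 + 5*(-3))) = -9*W + (-1 + g)*(W + (-1 - 15)) = -9*W + (-1 + g)*(W - 16) = -9*W + (-1 + g)*(-16 + W))
y = 397 (y = 445 + (16 - (-48)*2 - 10*10 + 10*(-3*2)) = 445 + (16 - 16*(-6) - 100 + 10*(-6)) = 445 + (16 + 96 - 100 - 60) = 445 - 48 = 397)
2173*y = 2173*397 = 862681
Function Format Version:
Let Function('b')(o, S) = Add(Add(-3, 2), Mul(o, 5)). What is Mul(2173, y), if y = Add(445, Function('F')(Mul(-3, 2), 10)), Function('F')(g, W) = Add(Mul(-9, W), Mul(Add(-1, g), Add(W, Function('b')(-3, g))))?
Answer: 862681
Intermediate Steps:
Function('b')(o, S) = Add(-1, Mul(5, o))
Function('F')(g, W) = Add(Mul(-9, W), Mul(Add(-1, g), Add(-16, W))) (Function('F')(g, W) = Add(Mul(-9, W), Mul(Add(-1, g), Add(W, Add(-1, Mul(5, -3))))) = Add(Mul(-9, W), Mul(Add(-1, g), Add(W, Add(-1, -15)))) = Add(Mul(-9, W), Mul(Add(-1, g), Add(W, -16))) = Add(Mul(-9, W), Mul(Add(-1, g), Add(-16, W))))
y = 397 (y = Add(445, Add(16, Mul(-16, Mul(-3, 2)), Mul(-10, 10), Mul(10, Mul(-3, 2)))) = Add(445, Add(16, Mul(-16, -6), -100, Mul(10, -6))) = Add(445, Add(16, 96, -100, -60)) = Add(445, -48) = 397)
Mul(2173, y) = Mul(2173, 397) = 862681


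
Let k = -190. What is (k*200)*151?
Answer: -5738000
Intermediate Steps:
(k*200)*151 = -190*200*151 = -38000*151 = -5738000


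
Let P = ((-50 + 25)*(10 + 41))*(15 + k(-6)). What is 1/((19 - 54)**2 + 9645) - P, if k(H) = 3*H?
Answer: -41577749/10870 ≈ -3825.0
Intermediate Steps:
P = 3825 (P = ((-50 + 25)*(10 + 41))*(15 + 3*(-6)) = (-25*51)*(15 - 18) = -1275*(-3) = 3825)
1/((19 - 54)**2 + 9645) - P = 1/((19 - 54)**2 + 9645) - 1*3825 = 1/((-35)**2 + 9645) - 3825 = 1/(1225 + 9645) - 3825 = 1/10870 - 3825 = -41577749/10870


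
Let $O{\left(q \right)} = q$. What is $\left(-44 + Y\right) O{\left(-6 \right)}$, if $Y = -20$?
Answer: $384$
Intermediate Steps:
$\left(-44 + Y\right) O{\left(-6 \right)} = \left(-44 - 20\right) \left(-6\right) = \left(-64\right) \left(-6\right) = 384$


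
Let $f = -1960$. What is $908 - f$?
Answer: $2868$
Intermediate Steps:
$908 - f = 908 - -1960 = 908 + 1960 = 2868$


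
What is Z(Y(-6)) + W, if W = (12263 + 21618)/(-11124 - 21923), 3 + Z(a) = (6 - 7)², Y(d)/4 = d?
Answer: -99975/33047 ≈ -3.0252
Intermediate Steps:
Y(d) = 4*d
Z(a) = -2 (Z(a) = -3 + (6 - 7)² = -3 + (-1)² = -3 + 1 = -2)
W = -33881/33047 (W = 33881/(-33047) = 33881*(-1/33047) = -33881/33047 ≈ -1.0252)
Z(Y(-6)) + W = -2 - 33881/33047 = -99975/33047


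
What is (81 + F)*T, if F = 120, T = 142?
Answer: 28542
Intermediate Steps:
(81 + F)*T = (81 + 120)*142 = 201*142 = 28542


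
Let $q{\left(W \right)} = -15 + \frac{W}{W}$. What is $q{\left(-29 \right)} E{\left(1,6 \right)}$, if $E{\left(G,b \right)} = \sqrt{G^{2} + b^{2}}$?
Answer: $- 14 \sqrt{37} \approx -85.159$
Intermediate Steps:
$q{\left(W \right)} = -14$ ($q{\left(W \right)} = -15 + 1 = -14$)
$q{\left(-29 \right)} E{\left(1,6 \right)} = - 14 \sqrt{1^{2} + 6^{2}} = - 14 \sqrt{1 + 36} = - 14 \sqrt{37}$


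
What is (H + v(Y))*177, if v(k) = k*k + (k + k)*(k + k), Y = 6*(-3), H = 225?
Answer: 326565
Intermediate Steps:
Y = -18
v(k) = 5*k² (v(k) = k² + (2*k)*(2*k) = k² + 4*k² = 5*k²)
(H + v(Y))*177 = (225 + 5*(-18)²)*177 = (225 + 5*324)*177 = (225 + 1620)*177 = 1845*177 = 326565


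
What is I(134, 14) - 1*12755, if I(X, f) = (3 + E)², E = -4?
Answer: -12754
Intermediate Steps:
I(X, f) = 1 (I(X, f) = (3 - 4)² = (-1)² = 1)
I(134, 14) - 1*12755 = 1 - 1*12755 = 1 - 12755 = -12754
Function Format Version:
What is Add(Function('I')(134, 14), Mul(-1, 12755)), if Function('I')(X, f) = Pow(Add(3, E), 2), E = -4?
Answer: -12754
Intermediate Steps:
Function('I')(X, f) = 1 (Function('I')(X, f) = Pow(Add(3, -4), 2) = Pow(-1, 2) = 1)
Add(Function('I')(134, 14), Mul(-1, 12755)) = Add(1, Mul(-1, 12755)) = Add(1, -12755) = -12754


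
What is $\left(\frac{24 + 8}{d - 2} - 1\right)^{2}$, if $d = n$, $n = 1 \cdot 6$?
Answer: $49$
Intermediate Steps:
$n = 6$
$d = 6$
$\left(\frac{24 + 8}{d - 2} - 1\right)^{2} = \left(\frac{24 + 8}{6 - 2} - 1\right)^{2} = \left(\frac{32}{4} + \left(-3 + 2\right)\right)^{2} = \left(32 \cdot \frac{1}{4} - 1\right)^{2} = \left(8 - 1\right)^{2} = 7^{2} = 49$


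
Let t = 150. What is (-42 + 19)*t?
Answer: -3450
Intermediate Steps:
(-42 + 19)*t = (-42 + 19)*150 = -23*150 = -3450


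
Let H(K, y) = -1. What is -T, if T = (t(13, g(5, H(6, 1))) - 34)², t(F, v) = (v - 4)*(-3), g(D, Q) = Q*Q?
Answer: -625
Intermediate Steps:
g(D, Q) = Q²
t(F, v) = 12 - 3*v (t(F, v) = (-4 + v)*(-3) = 12 - 3*v)
T = 625 (T = ((12 - 3*(-1)²) - 34)² = ((12 - 3*1) - 34)² = ((12 - 3) - 34)² = (9 - 34)² = (-25)² = 625)
-T = -1*625 = -625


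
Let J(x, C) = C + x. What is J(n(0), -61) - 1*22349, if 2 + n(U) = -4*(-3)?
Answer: -22400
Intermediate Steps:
n(U) = 10 (n(U) = -2 - 4*(-3) = -2 + 12 = 10)
J(n(0), -61) - 1*22349 = (-61 + 10) - 1*22349 = -51 - 22349 = -22400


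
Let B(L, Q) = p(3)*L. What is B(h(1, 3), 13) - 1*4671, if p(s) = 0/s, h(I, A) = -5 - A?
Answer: -4671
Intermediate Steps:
p(s) = 0
B(L, Q) = 0 (B(L, Q) = 0*L = 0)
B(h(1, 3), 13) - 1*4671 = 0 - 1*4671 = 0 - 4671 = -4671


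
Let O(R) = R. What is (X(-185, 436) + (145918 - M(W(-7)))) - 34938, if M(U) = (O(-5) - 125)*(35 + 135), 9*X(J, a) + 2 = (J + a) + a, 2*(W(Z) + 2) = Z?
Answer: 1198405/9 ≈ 1.3316e+5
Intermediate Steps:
W(Z) = -2 + Z/2
X(J, a) = -2/9 + J/9 + 2*a/9 (X(J, a) = -2/9 + ((J + a) + a)/9 = -2/9 + (J + 2*a)/9 = -2/9 + (J/9 + 2*a/9) = -2/9 + J/9 + 2*a/9)
M(U) = -22100 (M(U) = (-5 - 125)*(35 + 135) = -130*170 = -22100)
(X(-185, 436) + (145918 - M(W(-7)))) - 34938 = ((-2/9 + (⅑)*(-185) + (2/9)*436) + (145918 - 1*(-22100))) - 34938 = ((-2/9 - 185/9 + 872/9) + (145918 + 22100)) - 34938 = (685/9 + 168018) - 34938 = 1512847/9 - 34938 = 1198405/9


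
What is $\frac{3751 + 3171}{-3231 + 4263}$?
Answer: $\frac{3461}{516} \approx 6.7074$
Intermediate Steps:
$\frac{3751 + 3171}{-3231 + 4263} = \frac{6922}{1032} = 6922 \cdot \frac{1}{1032} = \frac{3461}{516}$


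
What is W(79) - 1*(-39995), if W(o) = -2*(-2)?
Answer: 39999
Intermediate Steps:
W(o) = 4
W(79) - 1*(-39995) = 4 - 1*(-39995) = 4 + 39995 = 39999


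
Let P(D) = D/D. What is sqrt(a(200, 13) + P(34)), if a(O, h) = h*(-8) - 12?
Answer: I*sqrt(115) ≈ 10.724*I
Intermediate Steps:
P(D) = 1
a(O, h) = -12 - 8*h (a(O, h) = -8*h - 12 = -12 - 8*h)
sqrt(a(200, 13) + P(34)) = sqrt((-12 - 8*13) + 1) = sqrt((-12 - 104) + 1) = sqrt(-116 + 1) = sqrt(-115) = I*sqrt(115)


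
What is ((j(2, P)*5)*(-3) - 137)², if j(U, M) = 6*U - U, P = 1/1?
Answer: 82369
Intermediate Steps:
P = 1
j(U, M) = 5*U
((j(2, P)*5)*(-3) - 137)² = (((5*2)*5)*(-3) - 137)² = ((10*5)*(-3) - 137)² = (50*(-3) - 137)² = (-150 - 137)² = (-287)² = 82369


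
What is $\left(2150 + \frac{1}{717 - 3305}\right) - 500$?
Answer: $\frac{4270199}{2588} \approx 1650.0$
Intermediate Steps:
$\left(2150 + \frac{1}{717 - 3305}\right) - 500 = \left(2150 + \frac{1}{-2588}\right) - 500 = \left(2150 - \frac{1}{2588}\right) - 500 = \frac{5564199}{2588} - 500 = \frac{4270199}{2588}$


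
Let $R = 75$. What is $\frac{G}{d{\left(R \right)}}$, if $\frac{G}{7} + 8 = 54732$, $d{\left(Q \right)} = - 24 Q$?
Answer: $- \frac{95767}{450} \approx -212.82$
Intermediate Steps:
$G = 383068$ ($G = -56 + 7 \cdot 54732 = -56 + 383124 = 383068$)
$\frac{G}{d{\left(R \right)}} = \frac{383068}{\left(-24\right) 75} = \frac{383068}{-1800} = 383068 \left(- \frac{1}{1800}\right) = - \frac{95767}{450}$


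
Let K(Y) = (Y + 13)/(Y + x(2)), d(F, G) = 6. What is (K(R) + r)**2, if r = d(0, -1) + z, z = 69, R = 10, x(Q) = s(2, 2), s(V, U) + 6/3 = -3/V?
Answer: 1042441/169 ≈ 6168.3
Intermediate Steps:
s(V, U) = -2 - 3/V
x(Q) = -7/2 (x(Q) = -2 - 3/2 = -7/2)
K(Y) = (13 + Y)/(-7/2 + Y) (K(Y) = (Y + 13)/(Y - 7/2) = (13 + Y)/(-7/2 + Y))
r = 75 (r = 6 + 69 = 75)
(K(R) + r)**2 = (2*(13 + 10)/(-7 + 2*10) + 75)**2 = (2*23/(-7 + 20) + 75)**2 = (2*23/13 + 75)**2 = (2*(1/13)*23 + 75)**2 = (46/13 + 75)**2 = (1021/13)**2 = 1042441/169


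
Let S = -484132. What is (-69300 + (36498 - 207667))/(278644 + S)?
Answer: 240469/205488 ≈ 1.1702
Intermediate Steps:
(-69300 + (36498 - 207667))/(278644 + S) = (-69300 + (36498 - 207667))/(278644 - 484132) = (-69300 - 171169)/(-205488) = -240469*(-1/205488) = 240469/205488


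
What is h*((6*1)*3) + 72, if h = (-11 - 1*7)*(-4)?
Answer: 1368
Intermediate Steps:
h = 72 (h = (-11 - 7)*(-4) = -18*(-4) = 72)
h*((6*1)*3) + 72 = 72*((6*1)*3) + 72 = 72*(6*3) + 72 = 72*18 + 72 = 1296 + 72 = 1368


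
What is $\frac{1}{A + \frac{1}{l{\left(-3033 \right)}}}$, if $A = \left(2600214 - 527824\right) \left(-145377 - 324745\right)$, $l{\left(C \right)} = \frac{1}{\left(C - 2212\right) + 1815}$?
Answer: $- \frac{1}{974276135010} \approx -1.0264 \cdot 10^{-12}$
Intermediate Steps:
$l{\left(C \right)} = \frac{1}{-397 + C}$ ($l{\left(C \right)} = \frac{1}{\left(-2212 + C\right) + 1815} = \frac{1}{-397 + C}$)
$A = -974276131580$ ($A = 2072390 \left(-470122\right) = -974276131580$)
$\frac{1}{A + \frac{1}{l{\left(-3033 \right)}}} = \frac{1}{-974276131580 + \frac{1}{\frac{1}{-397 - 3033}}} = \frac{1}{-974276131580 + \frac{1}{\frac{1}{-3430}}} = \frac{1}{-974276131580 + \frac{1}{- \frac{1}{3430}}} = \frac{1}{-974276131580 - 3430} = \frac{1}{-974276135010} = - \frac{1}{974276135010}$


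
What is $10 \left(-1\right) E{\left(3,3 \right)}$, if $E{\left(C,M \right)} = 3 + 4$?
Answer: $-70$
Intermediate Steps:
$E{\left(C,M \right)} = 7$
$10 \left(-1\right) E{\left(3,3 \right)} = 10 \left(-1\right) 7 = \left(-10\right) 7 = -70$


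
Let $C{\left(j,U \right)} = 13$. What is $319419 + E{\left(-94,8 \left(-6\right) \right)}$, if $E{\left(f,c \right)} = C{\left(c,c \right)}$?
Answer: $319432$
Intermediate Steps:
$E{\left(f,c \right)} = 13$
$319419 + E{\left(-94,8 \left(-6\right) \right)} = 319419 + 13 = 319432$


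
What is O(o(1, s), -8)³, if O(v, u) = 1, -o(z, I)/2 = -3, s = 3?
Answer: 1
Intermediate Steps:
o(z, I) = 6 (o(z, I) = -2*(-3) = 6)
O(o(1, s), -8)³ = 1³ = 1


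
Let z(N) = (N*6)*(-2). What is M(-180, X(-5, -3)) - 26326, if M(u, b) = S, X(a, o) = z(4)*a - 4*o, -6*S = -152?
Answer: -78902/3 ≈ -26301.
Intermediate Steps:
S = 76/3 (S = -⅙*(-152) = 76/3 ≈ 25.333)
z(N) = -12*N (z(N) = (6*N)*(-2) = -12*N)
X(a, o) = -48*a - 4*o (X(a, o) = (-12*4)*a - 4*o = -48*a - 4*o)
M(u, b) = 76/3
M(-180, X(-5, -3)) - 26326 = 76/3 - 26326 = -78902/3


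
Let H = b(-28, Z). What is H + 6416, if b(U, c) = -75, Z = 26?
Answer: 6341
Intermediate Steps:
H = -75
H + 6416 = -75 + 6416 = 6341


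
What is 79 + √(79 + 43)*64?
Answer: 79 + 64*√122 ≈ 785.90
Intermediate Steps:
79 + √(79 + 43)*64 = 79 + √122*64 = 79 + 64*√122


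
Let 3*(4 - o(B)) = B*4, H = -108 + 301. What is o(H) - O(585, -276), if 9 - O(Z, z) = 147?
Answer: -346/3 ≈ -115.33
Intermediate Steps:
O(Z, z) = -138 (O(Z, z) = 9 - 1*147 = 9 - 147 = -138)
H = 193
o(B) = 4 - 4*B/3 (o(B) = 4 - B*4/3 = 4 - 4*B/3)
o(H) - O(585, -276) = (4 - 4/3*193) - 1*(-138) = (4 - 772/3) + 138 = -760/3 + 138 = -346/3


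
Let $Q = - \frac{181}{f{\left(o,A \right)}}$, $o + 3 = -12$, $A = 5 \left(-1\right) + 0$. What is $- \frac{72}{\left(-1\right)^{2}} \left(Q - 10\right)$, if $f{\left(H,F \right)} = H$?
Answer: $- \frac{744}{5} \approx -148.8$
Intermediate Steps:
$A = -5$ ($A = -5 + 0 = -5$)
$o = -15$ ($o = -3 - 12 = -15$)
$Q = \frac{181}{15}$ ($Q = - \frac{181}{-15} = \left(-181\right) \left(- \frac{1}{15}\right) = \frac{181}{15} \approx 12.067$)
$- \frac{72}{\left(-1\right)^{2}} \left(Q - 10\right) = - \frac{72}{\left(-1\right)^{2}} \left(\frac{181}{15} - 10\right) = - \frac{72}{1} \left(\frac{181}{15} - 10\right) = \left(-72\right) 1 \cdot \frac{31}{15} = \left(-72\right) \frac{31}{15} = - \frac{744}{5}$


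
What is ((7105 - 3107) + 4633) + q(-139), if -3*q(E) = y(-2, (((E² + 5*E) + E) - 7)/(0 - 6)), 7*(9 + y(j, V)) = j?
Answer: 181316/21 ≈ 8634.1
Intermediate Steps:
y(j, V) = -9 + j/7
q(E) = 65/21 (q(E) = -(-9 + (⅐)*(-2))/3 = -(-9 - 2/7)/3 = -⅓*(-65/7) = 65/21)
((7105 - 3107) + 4633) + q(-139) = ((7105 - 3107) + 4633) + 65/21 = (3998 + 4633) + 65/21 = 8631 + 65/21 = 181316/21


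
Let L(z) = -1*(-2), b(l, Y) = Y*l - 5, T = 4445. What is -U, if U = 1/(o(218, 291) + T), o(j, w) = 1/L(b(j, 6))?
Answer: -2/8891 ≈ -0.00022495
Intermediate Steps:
b(l, Y) = -5 + Y*l
L(z) = 2
o(j, w) = ½ (o(j, w) = 1/2 = ½)
U = 2/8891 (U = 1/(½ + 4445) = 1/(8891/2) = 2/8891 ≈ 0.00022495)
-U = -1*2/8891 = -2/8891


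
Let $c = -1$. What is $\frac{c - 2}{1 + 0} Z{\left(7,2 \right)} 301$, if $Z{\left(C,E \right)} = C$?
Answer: $-6321$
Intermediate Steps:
$\frac{c - 2}{1 + 0} Z{\left(7,2 \right)} 301 = \frac{-1 - 2}{1 + 0} \cdot 7 \cdot 301 = - \frac{3}{1} \cdot 7 \cdot 301 = \left(-3\right) 1 \cdot 7 \cdot 301 = \left(-3\right) 7 \cdot 301 = \left(-21\right) 301 = -6321$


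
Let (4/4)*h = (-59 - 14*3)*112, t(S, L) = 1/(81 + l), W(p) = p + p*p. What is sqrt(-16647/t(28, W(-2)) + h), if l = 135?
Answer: 2*I*sqrt(901766) ≈ 1899.2*I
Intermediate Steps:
W(p) = p + p**2
t(S, L) = 1/216 (t(S, L) = 1/(81 + 135) = 1/216)
h = -11312 (h = (-59 - 14*3)*112 = (-59 - 42)*112 = -101*112 = -11312)
sqrt(-16647/t(28, W(-2)) + h) = sqrt(-16647/1/216 - 11312) = sqrt(-16647*216 - 11312) = sqrt(-3595752 - 11312) = sqrt(-3607064) = 2*I*sqrt(901766)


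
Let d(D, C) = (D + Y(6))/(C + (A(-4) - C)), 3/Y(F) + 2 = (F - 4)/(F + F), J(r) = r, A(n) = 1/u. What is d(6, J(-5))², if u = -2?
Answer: 9216/121 ≈ 76.165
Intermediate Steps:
A(n) = -½ (A(n) = 1/(-2) = -½)
Y(F) = 3/(-2 + (-4 + F)/(2*F)) (Y(F) = 3/(-2 + (F - 4)/(F + F)) = 3/(-2 + (-4 + F)/((2*F))) = 3/(-2 + (-4 + F)*(1/(2*F))) = 3/(-2 + (-4 + F)/(2*F)))
d(D, C) = 36/11 - 2*D (d(D, C) = (D - 6*6/(4 + 3*6))/(C + (-½ - C)) = (D - 6*6/(4 + 18))/(-½) = (D - 6*6/22)*(-2) = (D - 6*6*1/22)*(-2) = (D - 18/11)*(-2) = (-18/11 + D)*(-2) = 36/11 - 2*D)
d(6, J(-5))² = (36/11 - 2*6)² = (36/11 - 12)² = (-96/11)² = 9216/121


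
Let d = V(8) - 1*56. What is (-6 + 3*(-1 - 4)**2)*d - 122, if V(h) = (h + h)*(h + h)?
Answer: 13678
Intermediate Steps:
V(h) = 4*h**2 (V(h) = (2*h)*(2*h) = 4*h**2)
d = 200 (d = 4*8**2 - 1*56 = 4*64 - 56 = 256 - 56 = 200)
(-6 + 3*(-1 - 4)**2)*d - 122 = (-6 + 3*(-1 - 4)**2)*200 - 122 = (-6 + 3*(-5)**2)*200 - 122 = (-6 + 3*25)*200 - 122 = (-6 + 75)*200 - 122 = 69*200 - 122 = 13800 - 122 = 13678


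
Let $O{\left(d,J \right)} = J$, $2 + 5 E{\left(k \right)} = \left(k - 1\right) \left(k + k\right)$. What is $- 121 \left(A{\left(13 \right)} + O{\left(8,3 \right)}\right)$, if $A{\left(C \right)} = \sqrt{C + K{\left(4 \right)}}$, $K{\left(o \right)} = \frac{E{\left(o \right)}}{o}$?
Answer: $-363 - \frac{121 \sqrt{1410}}{10} \approx -817.35$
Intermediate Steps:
$E{\left(k \right)} = - \frac{2}{5} + \frac{2 k \left(-1 + k\right)}{5}$ ($E{\left(k \right)} = - \frac{2}{5} + \frac{\left(k - 1\right) \left(k + k\right)}{5} = - \frac{2}{5} + \frac{\left(-1 + k\right) 2 k}{5} = - \frac{2}{5} + \frac{2 k \left(-1 + k\right)}{5}$)
$K{\left(o \right)} = \frac{- \frac{2}{5} - \frac{2 o}{5} + \frac{2 o^{2}}{5}}{o}$
$A{\left(C \right)} = \sqrt{\frac{11}{10} + C}$ ($A{\left(C \right)} = \sqrt{C + \frac{2 \left(-1 + 4^{2} - 4\right)}{5 \cdot 4}} = \sqrt{C + \frac{2}{5} \cdot \frac{1}{4} \left(-1 + 16 - 4\right)} = \sqrt{C + \frac{2}{5} \cdot \frac{1}{4} \cdot 11} = \sqrt{C + \frac{11}{10}} = \sqrt{\frac{11}{10} + C}$)
$- 121 \left(A{\left(13 \right)} + O{\left(8,3 \right)}\right) = - 121 \left(\frac{\sqrt{110 + 100 \cdot 13}}{10} + 3\right) = - 121 \left(\frac{\sqrt{110 + 1300}}{10} + 3\right) = - 121 \left(\frac{\sqrt{1410}}{10} + 3\right) = - 121 \left(3 + \frac{\sqrt{1410}}{10}\right) = -363 - \frac{121 \sqrt{1410}}{10}$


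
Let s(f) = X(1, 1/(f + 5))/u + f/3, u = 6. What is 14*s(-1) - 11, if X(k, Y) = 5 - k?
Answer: -19/3 ≈ -6.3333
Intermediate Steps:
s(f) = ⅔ + f/3 (s(f) = (5 - 1*1)/6 + f/3 = (5 - 1)*(⅙) + f*(⅓) = 4*(⅙) + f/3 = ⅔ + f/3)
14*s(-1) - 11 = 14*(⅔ + (⅓)*(-1)) - 11 = 14*(⅔ - ⅓) - 11 = 14*(⅓) - 11 = 14/3 - 11 = -19/3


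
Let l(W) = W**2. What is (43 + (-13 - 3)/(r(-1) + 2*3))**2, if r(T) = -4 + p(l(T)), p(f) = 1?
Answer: 12769/9 ≈ 1418.8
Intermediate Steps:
r(T) = -3 (r(T) = -4 + 1 = -3)
(43 + (-13 - 3)/(r(-1) + 2*3))**2 = (43 + (-13 - 3)/(-3 + 2*3))**2 = (43 - 16/(-3 + 6))**2 = (43 - 16/3)**2 = (113/3)**2 = 12769/9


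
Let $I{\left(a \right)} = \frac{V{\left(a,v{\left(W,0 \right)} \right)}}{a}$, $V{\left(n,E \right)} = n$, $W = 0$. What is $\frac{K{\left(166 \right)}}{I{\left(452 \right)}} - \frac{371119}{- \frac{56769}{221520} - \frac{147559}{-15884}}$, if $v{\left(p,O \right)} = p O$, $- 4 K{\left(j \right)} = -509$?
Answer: $- \frac{433927796715977}{10595183628} \approx -40955.0$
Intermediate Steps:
$K{\left(j \right)} = \frac{509}{4}$ ($K{\left(j \right)} = \left(- \frac{1}{4}\right) \left(-509\right) = \frac{509}{4}$)
$v{\left(p,O \right)} = O p$
$I{\left(a \right)} = 1$ ($I{\left(a \right)} = \frac{a}{a} = 1$)
$\frac{K{\left(166 \right)}}{I{\left(452 \right)}} - \frac{371119}{- \frac{56769}{221520} - \frac{147559}{-15884}} = \frac{509}{4 \cdot 1} - \frac{371119}{- \frac{56769}{221520} - \frac{147559}{-15884}} = \frac{509}{4} \cdot 1 - \frac{371119}{\left(-56769\right) \frac{1}{221520} - - \frac{147559}{15884}} = \frac{509}{4} - \frac{371119}{- \frac{18923}{73840} + \frac{147559}{15884}} = \frac{509}{4} - \frac{371119}{\frac{2648795907}{293218640}} = \frac{509}{4} - \frac{108819008458160}{2648795907} = - \frac{433927796715977}{10595183628}$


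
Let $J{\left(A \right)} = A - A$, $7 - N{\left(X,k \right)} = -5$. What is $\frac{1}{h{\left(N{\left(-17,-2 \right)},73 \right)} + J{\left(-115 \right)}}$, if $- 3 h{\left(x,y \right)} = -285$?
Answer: $\frac{1}{95} \approx 0.010526$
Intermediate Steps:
$N{\left(X,k \right)} = 12$ ($N{\left(X,k \right)} = 7 - -5 = 7 + 5 = 12$)
$J{\left(A \right)} = 0$
$h{\left(x,y \right)} = 95$ ($h{\left(x,y \right)} = \left(- \frac{1}{3}\right) \left(-285\right) = 95$)
$\frac{1}{h{\left(N{\left(-17,-2 \right)},73 \right)} + J{\left(-115 \right)}} = \frac{1}{95 + 0} = \frac{1}{95}$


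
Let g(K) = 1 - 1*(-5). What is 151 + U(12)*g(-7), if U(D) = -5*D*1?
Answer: -209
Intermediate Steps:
U(D) = -5*D
g(K) = 6 (g(K) = 1 + 5 = 6)
151 + U(12)*g(-7) = 151 - 5*12*6 = 151 - 60*6 = 151 - 360 = -209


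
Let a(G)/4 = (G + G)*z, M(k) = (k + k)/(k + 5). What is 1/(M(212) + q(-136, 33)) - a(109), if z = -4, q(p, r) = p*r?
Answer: 3395470119/973472 ≈ 3488.0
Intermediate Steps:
M(k) = 2*k/(5 + k) (M(k) = (2*k)/(5 + k) = 2*k/(5 + k))
a(G) = -32*G (a(G) = 4*((G + G)*(-4)) = 4*((2*G)*(-4)) = 4*(-8*G) = -32*G)
1/(M(212) + q(-136, 33)) - a(109) = 1/(2*212/(5 + 212) - 136*33) - (-32)*109 = 1/(2*212/217 - 4488) - 1*(-3488) = 1/(2*212*(1/217) - 4488) + 3488 = 1/(424/217 - 4488) + 3488 = 1/(-973472/217) + 3488 = -217/973472 + 3488 = 3395470119/973472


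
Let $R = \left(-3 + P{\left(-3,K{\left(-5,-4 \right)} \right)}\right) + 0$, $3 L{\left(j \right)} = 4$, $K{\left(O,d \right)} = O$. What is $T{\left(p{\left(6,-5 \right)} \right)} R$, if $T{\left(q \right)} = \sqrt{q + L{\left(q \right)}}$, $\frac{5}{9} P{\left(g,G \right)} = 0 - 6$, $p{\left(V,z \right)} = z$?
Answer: $- \frac{23 i \sqrt{33}}{5} \approx - 26.425 i$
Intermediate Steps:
$L{\left(j \right)} = \frac{4}{3}$ ($L{\left(j \right)} = \frac{1}{3} \cdot 4 = \frac{4}{3}$)
$P{\left(g,G \right)} = - \frac{54}{5}$ ($P{\left(g,G \right)} = \frac{9 \left(0 - 6\right)}{5} = \frac{9}{5} \left(-6\right) = - \frac{54}{5}$)
$R = - \frac{69}{5}$ ($R = \left(-3 - \frac{54}{5}\right) + 0 = - \frac{69}{5} + 0 = - \frac{69}{5} \approx -13.8$)
$T{\left(q \right)} = \sqrt{\frac{4}{3} + q}$ ($T{\left(q \right)} = \sqrt{q + \frac{4}{3}} = \sqrt{\frac{4}{3} + q}$)
$T{\left(p{\left(6,-5 \right)} \right)} R = \frac{\sqrt{12 + 9 \left(-5\right)}}{3} \left(- \frac{69}{5}\right) = \frac{\sqrt{12 - 45}}{3} \left(- \frac{69}{5}\right) = \frac{\sqrt{-33}}{3} \left(- \frac{69}{5}\right) = \frac{i \sqrt{33}}{3} \left(- \frac{69}{5}\right) = - \frac{23 i \sqrt{33}}{5}$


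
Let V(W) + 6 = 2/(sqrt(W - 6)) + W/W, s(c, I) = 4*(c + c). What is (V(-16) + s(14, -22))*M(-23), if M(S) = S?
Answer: -2461 + 23*I*sqrt(22)/11 ≈ -2461.0 + 9.8072*I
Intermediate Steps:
s(c, I) = 8*c (s(c, I) = 4*(2*c) = 8*c)
V(W) = -5 + 2/sqrt(-6 + W) (V(W) = -6 + (2/(sqrt(W - 6)) + W/W) = -6 + (2/(sqrt(-6 + W)) + 1) = -6 + (2/sqrt(-6 + W) + 1) = -6 + (1 + 2/sqrt(-6 + W)) = -5 + 2/sqrt(-6 + W))
(V(-16) + s(14, -22))*M(-23) = ((-5 + 2/sqrt(-6 - 16)) + 8*14)*(-23) = ((-5 + 2/sqrt(-22)) + 112)*(-23) = ((-5 + 2*(-I*sqrt(22)/22)) + 112)*(-23) = ((-5 - I*sqrt(22)/11) + 112)*(-23) = (107 - I*sqrt(22)/11)*(-23) = -2461 + 23*I*sqrt(22)/11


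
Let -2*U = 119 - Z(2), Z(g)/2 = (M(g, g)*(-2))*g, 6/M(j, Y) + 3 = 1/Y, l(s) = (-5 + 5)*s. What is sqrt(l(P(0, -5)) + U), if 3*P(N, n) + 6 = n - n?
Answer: I*sqrt(4990)/10 ≈ 7.064*I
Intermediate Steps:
P(N, n) = -2 (P(N, n) = -2 + (n - n)/3 = -2 + (1/3)*0 = -2 + 0 = -2)
l(s) = 0 (l(s) = 0*s = 0)
M(j, Y) = 6/(-3 + 1/Y)
Z(g) = 24*g**2/(-1 + 3*g) (Z(g) = 2*((-6*g/(-1 + 3*g)*(-2))*g) = 2*((12*g/(-1 + 3*g))*g) = 2*(12*g**2/(-1 + 3*g)) = 24*g**2/(-1 + 3*g))
U = -499/10 (U = -(119 - 24*2**2/(-1 + 3*2))/2 = -(119 - 24*4/(-1 + 6))/2 = -(119 - 24*4/5)/2 = -(119 - 1*96/5)/2 = -(119 - 96/5)/2 = -1/2*499/5 = -499/10 ≈ -49.900)
sqrt(l(P(0, -5)) + U) = sqrt(0 - 499/10) = sqrt(-499/10) = I*sqrt(4990)/10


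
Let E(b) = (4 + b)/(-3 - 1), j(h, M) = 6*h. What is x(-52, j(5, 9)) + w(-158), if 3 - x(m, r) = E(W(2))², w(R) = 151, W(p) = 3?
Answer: 2415/16 ≈ 150.94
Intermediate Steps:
E(b) = -1 - b/4 (E(b) = (4 + b)/(-4) = (4 + b)*(-¼) = -1 - b/4)
x(m, r) = -1/16 (x(m, r) = 3 - (-1 - ¼*3)² = 3 - (-1 - ¾)² = 3 - (-7/4)² = 3 - 1*49/16 = 3 - 49/16 = -1/16)
x(-52, j(5, 9)) + w(-158) = -1/16 + 151 = 2415/16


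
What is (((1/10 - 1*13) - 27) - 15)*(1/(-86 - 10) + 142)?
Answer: -2494473/320 ≈ -7795.2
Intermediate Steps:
(((1/10 - 1*13) - 27) - 15)*(1/(-86 - 10) + 142) = (((⅒ - 13) - 27) - 15)*(1/(-96) + 142) = ((-129/10 - 27) - 15)*(-1/96 + 142) = (-399/10 - 15)*(13631/96) = -549/10*13631/96 = -2494473/320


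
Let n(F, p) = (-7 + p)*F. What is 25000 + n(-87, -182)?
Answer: 41443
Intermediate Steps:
n(F, p) = F*(-7 + p)
25000 + n(-87, -182) = 25000 - 87*(-7 - 182) = 25000 - 87*(-189) = 25000 + 16443 = 41443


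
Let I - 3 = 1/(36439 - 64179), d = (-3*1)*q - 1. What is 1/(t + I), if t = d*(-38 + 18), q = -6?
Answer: -27740/9348381 ≈ -0.0029674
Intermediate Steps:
d = 17 (d = -3*1*(-6) - 1 = -3*(-6) - 1 = 18 - 1 = 17)
t = -340 (t = 17*(-38 + 18) = 17*(-20) = -340)
I = 83219/27740 (I = 3 + 1/(36439 - 64179) = 3 + 1/(-27740) = 3 - 1/27740 = 83219/27740 ≈ 3.0000)
1/(t + I) = 1/(-340 + 83219/27740) = 1/(-9348381/27740) = -27740/9348381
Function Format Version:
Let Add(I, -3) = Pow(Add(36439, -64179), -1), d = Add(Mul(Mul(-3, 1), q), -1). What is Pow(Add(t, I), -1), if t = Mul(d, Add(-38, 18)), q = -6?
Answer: Rational(-27740, 9348381) ≈ -0.0029674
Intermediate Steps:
d = 17 (d = Add(Mul(Mul(-3, 1), -6), -1) = Add(Mul(-3, -6), -1) = Add(18, -1) = 17)
t = -340 (t = Mul(17, Add(-38, 18)) = Mul(17, -20) = -340)
I = Rational(83219, 27740) (I = Add(3, Pow(Add(36439, -64179), -1)) = Add(3, Pow(-27740, -1)) = Add(3, Rational(-1, 27740)) = Rational(83219, 27740) ≈ 3.0000)
Pow(Add(t, I), -1) = Pow(Add(-340, Rational(83219, 27740)), -1) = Pow(Rational(-9348381, 27740), -1) = Rational(-27740, 9348381)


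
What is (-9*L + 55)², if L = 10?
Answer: 1225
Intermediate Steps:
(-9*L + 55)² = (-9*10 + 55)² = (-90 + 55)² = (-35)² = 1225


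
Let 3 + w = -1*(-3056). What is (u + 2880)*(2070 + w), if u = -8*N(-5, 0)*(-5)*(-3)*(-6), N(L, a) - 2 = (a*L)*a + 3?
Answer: 33197040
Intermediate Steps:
N(L, a) = 5 + L*a**2 (N(L, a) = 2 + ((a*L)*a + 3) = 2 + ((L*a)*a + 3) = 2 + (L*a**2 + 3) = 2 + (3 + L*a**2) = 5 + L*a**2)
w = 3053 (w = -3 - 1*(-3056) = -3 + 3056 = 3053)
u = 3600 (u = -8*(5 - 5*0**2)*(-5)*(-3)*(-6) = -8*(5 - 5*0)*(-5)*(-3)*(-6) = -8*(5 + 0)*(-5)*(-3)*(-6) = -8*5*(-5)*(-3)*(-6) = -(-200)*(-3)*(-6) = -8*75*(-6) = -600*(-6) = 3600)
(u + 2880)*(2070 + w) = (3600 + 2880)*(2070 + 3053) = 6480*5123 = 33197040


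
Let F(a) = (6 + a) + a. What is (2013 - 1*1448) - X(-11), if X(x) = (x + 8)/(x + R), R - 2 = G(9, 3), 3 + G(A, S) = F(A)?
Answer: 2261/4 ≈ 565.25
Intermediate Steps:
F(a) = 6 + 2*a
G(A, S) = 3 + 2*A (G(A, S) = -3 + (6 + 2*A) = 3 + 2*A)
R = 23 (R = 2 + (3 + 2*9) = 2 + (3 + 18) = 2 + 21 = 23)
X(x) = (8 + x)/(23 + x) (X(x) = (x + 8)/(x + 23) = (8 + x)/(23 + x))
(2013 - 1*1448) - X(-11) = (2013 - 1*1448) - (8 - 11)/(23 - 11) = (2013 - 1448) - (-3)/12 = 565 - (-3)/12 = 565 - 1*(-¼) = 565 + ¼ = 2261/4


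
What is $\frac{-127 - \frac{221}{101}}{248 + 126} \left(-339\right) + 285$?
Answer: $\frac{7594431}{18887} \approx 402.1$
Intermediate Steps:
$\frac{-127 - \frac{221}{101}}{248 + 126} \left(-339\right) + 285 = \frac{-127 - \frac{221}{101}}{374} \left(-339\right) + 285 = \left(-127 - \frac{221}{101}\right) \frac{1}{374} \left(-339\right) + 285 = \left(- \frac{13048}{101}\right) \frac{1}{374} \left(-339\right) + 285 = \left(- \frac{6524}{18887}\right) \left(-339\right) + 285 = \frac{2211636}{18887} + 285 = \frac{7594431}{18887}$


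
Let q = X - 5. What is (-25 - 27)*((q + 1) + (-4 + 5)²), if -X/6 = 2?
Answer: 780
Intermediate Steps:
X = -12 (X = -6*2 = -12)
q = -17 (q = -12 - 5 = -17)
(-25 - 27)*((q + 1) + (-4 + 5)²) = (-25 - 27)*((-17 + 1) + (-4 + 5)²) = -52*(-16 + 1²) = -52*(-16 + 1) = -52*(-15) = 780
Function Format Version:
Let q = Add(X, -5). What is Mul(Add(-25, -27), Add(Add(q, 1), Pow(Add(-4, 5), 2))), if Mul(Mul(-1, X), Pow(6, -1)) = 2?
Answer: 780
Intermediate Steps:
X = -12 (X = Mul(-6, 2) = -12)
q = -17 (q = Add(-12, -5) = -17)
Mul(Add(-25, -27), Add(Add(q, 1), Pow(Add(-4, 5), 2))) = Mul(Add(-25, -27), Add(Add(-17, 1), Pow(Add(-4, 5), 2))) = Mul(-52, Add(-16, Pow(1, 2))) = Mul(-52, Add(-16, 1)) = Mul(-52, -15) = 780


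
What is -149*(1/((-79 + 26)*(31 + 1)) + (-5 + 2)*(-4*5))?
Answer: -15162091/1696 ≈ -8939.9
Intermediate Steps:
-149*(1/((-79 + 26)*(31 + 1)) + (-5 + 2)*(-4*5)) = -149*(1/(-53*32) - 3*(-20)) = -149*(1/(-1696) + 60) = -149*(-1/1696 + 60) = -149*101759/1696 = -15162091/1696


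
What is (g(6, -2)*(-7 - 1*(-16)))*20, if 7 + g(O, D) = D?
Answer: -1620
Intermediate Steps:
g(O, D) = -7 + D
(g(6, -2)*(-7 - 1*(-16)))*20 = ((-7 - 2)*(-7 - 1*(-16)))*20 = -9*(-7 + 16)*20 = -9*9*20 = -81*20 = -1620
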